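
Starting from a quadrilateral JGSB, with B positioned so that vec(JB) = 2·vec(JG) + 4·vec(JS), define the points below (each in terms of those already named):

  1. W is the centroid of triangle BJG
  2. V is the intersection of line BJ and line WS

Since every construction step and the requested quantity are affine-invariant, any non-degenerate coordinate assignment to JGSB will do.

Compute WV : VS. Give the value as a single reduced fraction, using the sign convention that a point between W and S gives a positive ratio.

WV:VS = 2/3

Assign J = (0, 0), G = (1, 0), S = (0, 1), B = (2, 4) — the answer is frame-independent, so this choice is without loss of generality.
1. W is the centroid of triangle BJG ⇒ W = (1, 4/3)
2. V is the intersection of line BJ and line WS ⇒ V = (3/5, 6/5)
V = W + t·(S−W) with t = 2/5, so WV:VS = t:(1−t) = 2/5:3/5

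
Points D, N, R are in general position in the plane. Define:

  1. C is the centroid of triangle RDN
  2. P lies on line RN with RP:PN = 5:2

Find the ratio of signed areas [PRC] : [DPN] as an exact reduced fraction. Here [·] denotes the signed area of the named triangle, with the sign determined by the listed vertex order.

[PRC]:[DPN] = -5/6

Choose coordinates D = (0, 0), N = (1, 0), R = (0, 1).
1. C is the centroid of triangle RDN ⇒ C = (1/3, 1/3)
2. P lies on line RN with RP:PN = 5:2 ⇒ P = (5/7, 2/7)
2·[PRC] = 5/21, 2·[DPN] = -2/7
[PRC]:[DPN] = 5/21:-2/7 = -5/6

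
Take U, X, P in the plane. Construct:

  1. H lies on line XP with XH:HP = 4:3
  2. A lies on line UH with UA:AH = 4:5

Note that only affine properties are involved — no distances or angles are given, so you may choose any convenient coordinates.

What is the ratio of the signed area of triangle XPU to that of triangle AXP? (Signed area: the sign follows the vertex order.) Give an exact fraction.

[XPU]:[AXP] = 9/5

Work in coordinates with U = (0, 0), X = (1, 0), P = (0, 1).
1. H lies on line XP with XH:HP = 4:3 ⇒ H = (3/7, 4/7)
2. A lies on line UH with UA:AH = 4:5 ⇒ A = (4/21, 16/63)
2·[XPU] = 1, 2·[AXP] = 5/9
[XPU]:[AXP] = 1:5/9 = 9/5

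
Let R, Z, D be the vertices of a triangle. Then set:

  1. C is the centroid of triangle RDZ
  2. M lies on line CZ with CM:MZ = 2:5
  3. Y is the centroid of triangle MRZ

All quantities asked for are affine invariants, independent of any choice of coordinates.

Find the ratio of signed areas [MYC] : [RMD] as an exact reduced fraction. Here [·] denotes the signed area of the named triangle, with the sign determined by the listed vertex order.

Set R = (0, 0), Z = (1, 0), D = (0, 1); any affine frame gives the same invariant.
1. C is the centroid of triangle RDZ ⇒ C = (1/3, 1/3)
2. M lies on line CZ with CM:MZ = 2:5 ⇒ M = (11/21, 5/21)
3. Y is the centroid of triangle MRZ ⇒ Y = (32/63, 5/63)
2·[MYC] = -2/63, 2·[RMD] = 11/21
[MYC]:[RMD] = -2/63:11/21 = -2/33

[MYC]:[RMD] = -2/33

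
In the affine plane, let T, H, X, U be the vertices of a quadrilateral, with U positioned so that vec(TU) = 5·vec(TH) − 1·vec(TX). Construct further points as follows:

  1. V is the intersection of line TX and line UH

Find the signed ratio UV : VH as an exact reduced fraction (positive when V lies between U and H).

Set T = (0, 0), H = (1, 0), X = (0, 1), U = (5, -1); any affine frame gives the same invariant.
1. V is the intersection of line TX and line UH ⇒ V = (0, 1/4)
V = U + t·(H−U) with t = 5/4, so UV:VH = t:(1−t) = 5/4:-1/4

UV:VH = -5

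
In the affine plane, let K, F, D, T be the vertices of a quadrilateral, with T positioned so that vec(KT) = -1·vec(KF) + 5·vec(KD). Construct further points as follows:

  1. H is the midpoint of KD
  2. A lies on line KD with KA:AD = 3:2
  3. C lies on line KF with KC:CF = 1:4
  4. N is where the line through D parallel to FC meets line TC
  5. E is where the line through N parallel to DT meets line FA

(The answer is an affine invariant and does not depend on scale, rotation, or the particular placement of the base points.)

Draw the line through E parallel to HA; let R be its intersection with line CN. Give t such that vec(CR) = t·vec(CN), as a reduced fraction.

Set K = (0, 0), F = (1, 0), D = (0, 1), T = (-1, 5); any affine frame gives the same invariant.
1. H is the midpoint of KD ⇒ H = (0, 1/2)
2. A lies on line KD with KA:AD = 3:2 ⇒ A = (0, 3/5)
3. C lies on line KF with KC:CF = 1:4 ⇒ C = (1/5, 0)
4. N is where the line through D parallel to FC meets line TC ⇒ N = (-1/25, 1)
5. E is where the line through N parallel to DT meets line FA ⇒ E = (6/85, 237/425)
through E parallel to HA: direction (0, 1/10); meets CN at R = (6/85, 55/102)
R = C + t·(N−C) with t = 55/102

t = 55/102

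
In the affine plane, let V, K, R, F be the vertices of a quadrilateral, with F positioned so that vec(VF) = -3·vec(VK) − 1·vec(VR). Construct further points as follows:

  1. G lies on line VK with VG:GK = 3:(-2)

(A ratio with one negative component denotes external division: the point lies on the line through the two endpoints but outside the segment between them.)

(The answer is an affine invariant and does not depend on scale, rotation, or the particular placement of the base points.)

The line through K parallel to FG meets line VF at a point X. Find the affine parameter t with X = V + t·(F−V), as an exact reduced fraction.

t = 1/3

Work in coordinates with V = (0, 0), K = (1, 0), R = (0, 1), F = (-3, -1).
1. G lies on line VK with VG:GK = 3:(-2) ⇒ G = (3, 0)
through K parallel to FG: direction (6, 1); meets VF at X = (-1, -1/3)
X = V + t·(F−V) with t = 1/3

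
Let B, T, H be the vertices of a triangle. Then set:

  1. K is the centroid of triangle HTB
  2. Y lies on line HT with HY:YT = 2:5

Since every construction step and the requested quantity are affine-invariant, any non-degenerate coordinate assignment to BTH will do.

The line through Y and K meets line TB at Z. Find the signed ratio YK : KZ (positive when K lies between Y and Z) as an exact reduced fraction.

YK:KZ = 8/7

Set B = (0, 0), T = (1, 0), H = (0, 1); any affine frame gives the same invariant.
1. K is the centroid of triangle HTB ⇒ K = (1/3, 1/3)
2. Y lies on line HT with HY:YT = 2:5 ⇒ Y = (2/7, 5/7)
line YK meets TB at Z = (3/8, 0)
K = Y + t·(Z−Y) with t = 8/15, so YK:KZ = 8/15:7/15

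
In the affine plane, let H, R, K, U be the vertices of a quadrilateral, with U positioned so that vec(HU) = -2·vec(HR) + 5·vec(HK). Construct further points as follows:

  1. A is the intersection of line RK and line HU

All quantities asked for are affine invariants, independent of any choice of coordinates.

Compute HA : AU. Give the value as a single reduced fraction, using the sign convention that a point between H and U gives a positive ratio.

Assign H = (0, 0), R = (1, 0), K = (0, 1), U = (-2, 5) — the answer is frame-independent, so this choice is without loss of generality.
1. A is the intersection of line RK and line HU ⇒ A = (-2/3, 5/3)
A = H + t·(U−H) with t = 1/3, so HA:AU = t:(1−t) = 1/3:2/3

HA:AU = 1/2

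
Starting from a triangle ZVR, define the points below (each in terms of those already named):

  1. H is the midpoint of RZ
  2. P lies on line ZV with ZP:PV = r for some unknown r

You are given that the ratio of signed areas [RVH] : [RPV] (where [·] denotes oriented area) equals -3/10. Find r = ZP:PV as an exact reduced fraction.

Set Z = (0, 0), V = (1, 0), R = (0, 1); any affine frame gives the same invariant.
1. H is the midpoint of RZ ⇒ H = (0, 1/2)
2. With ZP:PV = r, write λ = r/(r+1) so P = Z + λ·(V−Z); P is affine-linear in λ
Every point depending on P is an affine combination of P and λ-independent points, so each such coordinate is linear in λ; the λ² term in each signed area is a multiple of (V−Z)×(V−Z) = 0, so 2·[RVH] and 2·[RPV] are each linear in λ. Evaluating at λ=0 and λ=1:
  2·[RVH] = -1/2,   2·[RPV] = −λ + 1
So [RVH]:[RPV] = (-1/2) / (−λ + 1). Setting this equal to -3/10:
  -1/2 = -3/10·(−λ + 1)  ⇒  λ = -2/3
Then r = λ/(1−λ) = (-2/3)/(5/3) = -2/5. Check: with r = -2/5, P = (-2/3, 0) and [RVH]:[RPV] = -3/10 as required.

r = -2/5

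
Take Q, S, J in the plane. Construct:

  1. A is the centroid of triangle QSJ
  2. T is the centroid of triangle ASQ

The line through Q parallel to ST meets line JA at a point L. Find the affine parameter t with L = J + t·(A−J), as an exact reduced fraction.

t = 5/3

Work in coordinates with Q = (0, 0), S = (1, 0), J = (0, 1).
1. A is the centroid of triangle QSJ ⇒ A = (1/3, 1/3)
2. T is the centroid of triangle ASQ ⇒ T = (4/9, 1/9)
through Q parallel to ST: direction (-5/9, 1/9); meets JA at L = (5/9, -1/9)
L = J + t·(A−J) with t = 5/3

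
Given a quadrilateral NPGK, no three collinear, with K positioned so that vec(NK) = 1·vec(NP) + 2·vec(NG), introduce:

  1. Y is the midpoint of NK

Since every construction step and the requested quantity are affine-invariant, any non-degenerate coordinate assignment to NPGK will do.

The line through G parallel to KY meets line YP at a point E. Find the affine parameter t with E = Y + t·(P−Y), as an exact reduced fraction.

t = -1/2

Assign N = (0, 0), P = (1, 0), G = (0, 1), K = (1, 2) — the answer is frame-independent, so this choice is without loss of generality.
1. Y is the midpoint of NK ⇒ Y = (1/2, 1)
through G parallel to KY: direction (-1/2, -1); meets YP at E = (1/4, 3/2)
E = Y + t·(P−Y) with t = -1/2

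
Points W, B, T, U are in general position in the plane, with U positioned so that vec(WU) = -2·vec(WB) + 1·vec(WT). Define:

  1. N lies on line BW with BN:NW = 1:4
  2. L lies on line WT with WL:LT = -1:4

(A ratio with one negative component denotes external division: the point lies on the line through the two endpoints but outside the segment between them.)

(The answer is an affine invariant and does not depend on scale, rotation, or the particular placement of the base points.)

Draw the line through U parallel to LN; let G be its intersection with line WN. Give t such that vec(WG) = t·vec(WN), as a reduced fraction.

t = -11/2

Choose coordinates W = (0, 0), B = (1, 0), T = (0, 1), U = (-2, 1).
1. N lies on line BW with BN:NW = 1:4 ⇒ N = (4/5, 0)
2. L lies on line WT with WL:LT = -1:4 ⇒ L = (0, -1/3)
through U parallel to LN: direction (4/5, 1/3); meets WN at G = (-22/5, 0)
G = W + t·(N−W) with t = -11/2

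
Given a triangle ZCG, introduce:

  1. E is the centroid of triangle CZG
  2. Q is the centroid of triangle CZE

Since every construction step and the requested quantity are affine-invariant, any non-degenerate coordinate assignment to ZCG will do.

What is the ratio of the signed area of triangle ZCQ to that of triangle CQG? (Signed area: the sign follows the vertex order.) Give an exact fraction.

[ZCQ]:[CQG] = -1/4

Choose coordinates Z = (0, 0), C = (1, 0), G = (0, 1).
1. E is the centroid of triangle CZG ⇒ E = (1/3, 1/3)
2. Q is the centroid of triangle CZE ⇒ Q = (4/9, 1/9)
2·[ZCQ] = 1/9, 2·[CQG] = -4/9
[ZCQ]:[CQG] = 1/9:-4/9 = -1/4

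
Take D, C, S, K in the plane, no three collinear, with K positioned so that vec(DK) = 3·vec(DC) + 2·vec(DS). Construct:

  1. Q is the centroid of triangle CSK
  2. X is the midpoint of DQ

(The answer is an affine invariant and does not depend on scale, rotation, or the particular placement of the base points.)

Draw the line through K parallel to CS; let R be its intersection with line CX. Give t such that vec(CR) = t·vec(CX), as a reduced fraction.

t = 24

Choose coordinates D = (0, 0), C = (1, 0), S = (0, 1), K = (3, 2).
1. Q is the centroid of triangle CSK ⇒ Q = (4/3, 1)
2. X is the midpoint of DQ ⇒ X = (2/3, 1/2)
through K parallel to CS: direction (-1, 1); meets CX at R = (-7, 12)
R = C + t·(X−C) with t = 24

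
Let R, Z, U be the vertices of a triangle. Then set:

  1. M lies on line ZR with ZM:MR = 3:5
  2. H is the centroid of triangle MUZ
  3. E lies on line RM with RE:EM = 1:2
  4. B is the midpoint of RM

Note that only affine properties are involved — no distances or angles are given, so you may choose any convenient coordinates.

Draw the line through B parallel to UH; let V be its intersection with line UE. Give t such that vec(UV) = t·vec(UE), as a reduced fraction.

Assign R = (0, 0), Z = (1, 0), U = (0, 1) — the answer is frame-independent, so this choice is without loss of generality.
1. M lies on line ZR with ZM:MR = 3:5 ⇒ M = (5/8, 0)
2. H is the centroid of triangle MUZ ⇒ H = (13/24, 1/3)
3. E lies on line RM with RE:EM = 1:2 ⇒ E = (5/24, 0)
4. B is the midpoint of RM ⇒ B = (5/16, 0)
through B parallel to UH: direction (13/24, -2/3); meets UE at V = (5/29, 5/29)
V = U + t·(E−U) with t = 24/29

t = 24/29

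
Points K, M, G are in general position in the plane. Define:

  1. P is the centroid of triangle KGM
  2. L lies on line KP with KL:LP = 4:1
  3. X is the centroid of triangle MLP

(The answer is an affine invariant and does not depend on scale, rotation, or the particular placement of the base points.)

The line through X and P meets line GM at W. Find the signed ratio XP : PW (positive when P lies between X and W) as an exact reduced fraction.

Assign K = (0, 0), M = (1, 0), G = (0, 1) — the answer is frame-independent, so this choice is without loss of generality.
1. P is the centroid of triangle KGM ⇒ P = (1/3, 1/3)
2. L lies on line KP with KL:LP = 4:1 ⇒ L = (4/15, 4/15)
3. X is the centroid of triangle MLP ⇒ X = (8/15, 1/5)
line XP meets GM at W = (4/3, -1/3)
P = X + t·(W−X) with t = -1/4, so XP:PW = -1/4:5/4

XP:PW = -1/5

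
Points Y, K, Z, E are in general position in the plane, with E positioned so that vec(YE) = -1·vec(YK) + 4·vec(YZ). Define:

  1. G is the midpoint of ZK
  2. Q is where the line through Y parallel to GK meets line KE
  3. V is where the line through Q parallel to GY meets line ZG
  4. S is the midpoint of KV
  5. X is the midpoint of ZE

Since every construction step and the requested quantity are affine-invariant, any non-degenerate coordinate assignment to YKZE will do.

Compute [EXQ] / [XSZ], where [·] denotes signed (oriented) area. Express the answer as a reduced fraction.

Choose coordinates Y = (0, 0), K = (1, 0), Z = (0, 1), E = (-1, 4).
1. G is the midpoint of ZK ⇒ G = (1/2, 1/2)
2. Q is where the line through Y parallel to GK meets line KE ⇒ Q = (2, -2)
3. V is where the line through Q parallel to GY meets line ZG ⇒ V = (5/2, -3/2)
4. S is the midpoint of KV ⇒ S = (7/4, -3/4)
5. X is the midpoint of ZE ⇒ X = (-1/2, 5/2)
2·[EXQ] = 3/2, 2·[XSZ] = -7/4
[EXQ]:[XSZ] = 3/2:-7/4 = -6/7

[EXQ]:[XSZ] = -6/7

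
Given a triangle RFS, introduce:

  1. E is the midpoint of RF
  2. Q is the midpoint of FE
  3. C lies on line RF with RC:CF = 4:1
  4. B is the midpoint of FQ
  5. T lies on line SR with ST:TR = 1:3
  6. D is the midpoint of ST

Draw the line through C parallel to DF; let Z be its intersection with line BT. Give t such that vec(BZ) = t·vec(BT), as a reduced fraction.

Work in coordinates with R = (0, 0), F = (1, 0), S = (0, 1).
1. E is the midpoint of RF ⇒ E = (1/2, 0)
2. Q is the midpoint of FE ⇒ Q = (3/4, 0)
3. C lies on line RF with RC:CF = 4:1 ⇒ C = (4/5, 0)
4. B is the midpoint of FQ ⇒ B = (7/8, 0)
5. T lies on line SR with ST:TR = 1:3 ⇒ T = (0, 3/4)
6. D is the midpoint of ST ⇒ D = (0, 7/8)
through C parallel to DF: direction (1, -7/8); meets BT at Z = (-14/5, 63/20)
Z = B + t·(T−B) with t = 21/5

t = 21/5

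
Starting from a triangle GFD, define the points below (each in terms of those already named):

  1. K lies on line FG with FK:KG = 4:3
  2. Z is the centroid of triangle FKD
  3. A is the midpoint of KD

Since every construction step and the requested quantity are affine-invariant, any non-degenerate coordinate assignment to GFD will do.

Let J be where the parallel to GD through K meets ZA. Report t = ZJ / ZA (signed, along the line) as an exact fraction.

t = 2/11

Assign G = (0, 0), F = (1, 0), D = (0, 1) — the answer is frame-independent, so this choice is without loss of generality.
1. K lies on line FG with FK:KG = 4:3 ⇒ K = (3/7, 0)
2. Z is the centroid of triangle FKD ⇒ Z = (10/21, 1/3)
3. A is the midpoint of KD ⇒ A = (3/14, 1/2)
through K parallel to GD: direction (0, 1); meets ZA at J = (3/7, 4/11)
J = Z + t·(A−Z) with t = 2/11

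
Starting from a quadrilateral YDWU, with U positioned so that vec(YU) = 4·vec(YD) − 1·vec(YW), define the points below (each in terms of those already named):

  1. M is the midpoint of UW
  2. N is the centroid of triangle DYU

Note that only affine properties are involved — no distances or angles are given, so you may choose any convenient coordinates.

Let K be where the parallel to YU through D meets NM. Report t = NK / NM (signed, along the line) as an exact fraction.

t = 2/5

Assign Y = (0, 0), D = (1, 0), W = (0, 1), U = (4, -1) — the answer is frame-independent, so this choice is without loss of generality.
1. M is the midpoint of UW ⇒ M = (2, 0)
2. N is the centroid of triangle DYU ⇒ N = (5/3, -1/3)
through D parallel to YU: direction (4, -1); meets NM at K = (9/5, -1/5)
K = N + t·(M−N) with t = 2/5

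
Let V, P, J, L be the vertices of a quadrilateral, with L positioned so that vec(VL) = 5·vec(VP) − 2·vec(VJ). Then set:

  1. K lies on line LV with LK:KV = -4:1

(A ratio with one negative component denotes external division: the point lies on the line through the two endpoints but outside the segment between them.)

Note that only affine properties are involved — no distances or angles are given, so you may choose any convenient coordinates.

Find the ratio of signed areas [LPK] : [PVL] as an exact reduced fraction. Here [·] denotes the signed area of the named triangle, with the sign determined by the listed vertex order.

Choose coordinates V = (0, 0), P = (1, 0), J = (0, 1), L = (5, -2).
1. K lies on line LV with LK:KV = -4:1 ⇒ K = (-5/3, 2/3)
2·[LPK] = 8/3, 2·[PVL] = 2
[LPK]:[PVL] = 8/3:2 = 4/3

[LPK]:[PVL] = 4/3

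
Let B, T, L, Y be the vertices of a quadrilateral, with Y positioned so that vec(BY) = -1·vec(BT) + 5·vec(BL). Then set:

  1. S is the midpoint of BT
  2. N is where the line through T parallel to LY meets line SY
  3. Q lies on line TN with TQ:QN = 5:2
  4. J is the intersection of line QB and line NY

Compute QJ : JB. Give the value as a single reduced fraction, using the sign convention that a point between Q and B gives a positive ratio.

QJ:JB = 2/7

Set B = (0, 0), T = (1, 0), L = (0, 1), Y = (-1, 5); any affine frame gives the same invariant.
1. S is the midpoint of BT ⇒ S = (1/2, 0)
2. N is where the line through T parallel to LY meets line SY ⇒ N = (7/2, -10)
3. Q lies on line TN with TQ:QN = 5:2 ⇒ Q = (39/14, -50/7)
4. J is the intersection of line QB and line NY ⇒ J = (13/6, -50/9)
J = Q + t·(B−Q) with t = 2/9, so QJ:JB = t:(1−t) = 2/9:7/9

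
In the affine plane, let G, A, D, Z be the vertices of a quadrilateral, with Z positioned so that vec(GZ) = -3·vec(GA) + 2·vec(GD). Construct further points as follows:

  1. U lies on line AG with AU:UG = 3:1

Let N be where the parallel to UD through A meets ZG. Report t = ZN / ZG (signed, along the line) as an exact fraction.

t = 7/5

Work in coordinates with G = (0, 0), A = (1, 0), D = (0, 1), Z = (-3, 2).
1. U lies on line AG with AU:UG = 3:1 ⇒ U = (1/4, 0)
through A parallel to UD: direction (-1/4, 1); meets ZG at N = (6/5, -4/5)
N = Z + t·(G−Z) with t = 7/5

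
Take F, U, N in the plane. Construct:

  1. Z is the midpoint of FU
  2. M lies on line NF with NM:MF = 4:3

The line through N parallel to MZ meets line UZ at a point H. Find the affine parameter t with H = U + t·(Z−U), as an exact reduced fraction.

t = -1/3

Set F = (0, 0), U = (1, 0), N = (0, 1); any affine frame gives the same invariant.
1. Z is the midpoint of FU ⇒ Z = (1/2, 0)
2. M lies on line NF with NM:MF = 4:3 ⇒ M = (0, 3/7)
through N parallel to MZ: direction (1/2, -3/7); meets UZ at H = (7/6, 0)
H = U + t·(Z−U) with t = -1/3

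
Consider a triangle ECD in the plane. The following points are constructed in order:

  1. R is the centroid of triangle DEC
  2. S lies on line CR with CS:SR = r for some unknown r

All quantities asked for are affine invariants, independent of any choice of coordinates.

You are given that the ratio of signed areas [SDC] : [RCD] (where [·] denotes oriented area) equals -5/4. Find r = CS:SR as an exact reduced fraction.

Work in coordinates with E = (0, 0), C = (1, 0), D = (0, 1).
1. R is the centroid of triangle DEC ⇒ R = (1/3, 1/3)
2. With CS:SR = r, write λ = r/(r+1) so S = C + λ·(R−C); S is affine-linear in λ
Every point depending on S is an affine combination of S and λ-independent points, so each such coordinate is linear in λ; the λ² term in each signed area is a multiple of (R−C)×(R−C) = 0, so 2·[SDC] and 2·[RCD] are each linear in λ. Evaluating at λ=0 and λ=1:
  2·[SDC] = -1/3·λ,   2·[RCD] = 1/3
So [SDC]:[RCD] = (-1/3·λ) / (1/3). Setting this equal to -5/4:
  -1/3·λ = -5/4·(1/3)  ⇒  λ = 5/4
Then r = λ/(1−λ) = (5/4)/(-1/4) = -5. Check: with r = -5, S = (1/6, 5/12) and [SDC]:[RCD] = -5/4 as required.

r = -5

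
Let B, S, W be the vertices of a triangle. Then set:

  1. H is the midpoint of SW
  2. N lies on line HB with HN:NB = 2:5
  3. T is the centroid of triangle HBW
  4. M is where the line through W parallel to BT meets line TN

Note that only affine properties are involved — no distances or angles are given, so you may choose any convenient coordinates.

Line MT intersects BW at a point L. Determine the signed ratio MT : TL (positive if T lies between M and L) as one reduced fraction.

Assign B = (0, 0), S = (1, 0), W = (0, 1) — the answer is frame-independent, so this choice is without loss of generality.
1. H is the midpoint of SW ⇒ H = (1/2, 1/2)
2. N lies on line HB with HN:NB = 2:5 ⇒ N = (5/14, 5/14)
3. T is the centroid of triangle HBW ⇒ T = (1/6, 1/2)
4. M is where the line through W parallel to BT meets line TN ⇒ M = (-1/10, 7/10)
line MT meets BW at L = (0, 5/8)
T = M + t·(L−M) with t = 8/3, so MT:TL = 8/3:-5/3

MT:TL = -8/5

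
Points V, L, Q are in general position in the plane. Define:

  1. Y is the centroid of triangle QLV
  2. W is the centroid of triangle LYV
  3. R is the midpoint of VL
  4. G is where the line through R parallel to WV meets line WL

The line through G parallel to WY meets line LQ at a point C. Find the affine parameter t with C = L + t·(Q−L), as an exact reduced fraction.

t = 1/2

Assign V = (0, 0), L = (1, 0), Q = (0, 1) — the answer is frame-independent, so this choice is without loss of generality.
1. Y is the centroid of triangle QLV ⇒ Y = (1/3, 1/3)
2. W is the centroid of triangle LYV ⇒ W = (4/9, 1/9)
3. R is the midpoint of VL ⇒ R = (1/2, 0)
4. G is where the line through R parallel to WV meets line WL ⇒ G = (13/18, 1/18)
through G parallel to WY: direction (-1/9, 2/9); meets LQ at C = (1/2, 1/2)
C = L + t·(Q−L) with t = 1/2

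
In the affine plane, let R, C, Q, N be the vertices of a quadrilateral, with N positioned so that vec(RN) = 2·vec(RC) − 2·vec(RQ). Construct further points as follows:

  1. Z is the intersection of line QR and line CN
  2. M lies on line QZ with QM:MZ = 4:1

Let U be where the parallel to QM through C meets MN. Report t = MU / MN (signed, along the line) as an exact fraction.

Choose coordinates R = (0, 0), C = (1, 0), Q = (0, 1), N = (2, -2).
1. Z is the intersection of line QR and line CN ⇒ Z = (0, 2)
2. M lies on line QZ with QM:MZ = 4:1 ⇒ M = (0, 9/5)
through C parallel to QM: direction (0, 4/5); meets MN at U = (1, -1/10)
U = M + t·(N−M) with t = 1/2

t = 1/2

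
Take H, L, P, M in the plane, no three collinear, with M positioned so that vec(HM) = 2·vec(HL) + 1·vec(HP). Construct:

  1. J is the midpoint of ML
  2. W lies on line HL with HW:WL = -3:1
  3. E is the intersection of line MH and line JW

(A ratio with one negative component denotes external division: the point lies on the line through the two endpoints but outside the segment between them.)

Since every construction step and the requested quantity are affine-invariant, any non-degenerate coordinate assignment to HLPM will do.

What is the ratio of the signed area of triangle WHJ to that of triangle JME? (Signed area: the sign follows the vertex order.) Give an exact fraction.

[WHJ]:[JME] = -6

Choose coordinates H = (0, 0), L = (1, 0), P = (0, 1), M = (2, 1).
1. J is the midpoint of ML ⇒ J = (3/2, 1/2)
2. W lies on line HL with HW:WL = -3:1 ⇒ W = (3/2, 0)
3. E is the intersection of line MH and line JW ⇒ E = (3/2, 3/4)
2·[WHJ] = -3/4, 2·[JME] = 1/8
[WHJ]:[JME] = -3/4:1/8 = -6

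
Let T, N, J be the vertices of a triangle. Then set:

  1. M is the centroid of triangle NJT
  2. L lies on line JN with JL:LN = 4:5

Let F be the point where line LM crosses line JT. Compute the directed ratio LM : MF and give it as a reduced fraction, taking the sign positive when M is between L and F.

Choose coordinates T = (0, 0), N = (1, 0), J = (0, 1).
1. M is the centroid of triangle NJT ⇒ M = (1/3, 1/3)
2. L lies on line JN with JL:LN = 4:5 ⇒ L = (4/9, 5/9)
line LM meets JT at F = (0, -1/3)
M = L + t·(F−L) with t = 1/4, so LM:MF = 1/4:3/4

LM:MF = 1/3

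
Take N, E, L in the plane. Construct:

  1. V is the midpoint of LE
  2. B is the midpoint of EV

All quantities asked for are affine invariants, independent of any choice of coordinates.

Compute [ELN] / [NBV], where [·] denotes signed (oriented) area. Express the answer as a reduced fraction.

Assign N = (0, 0), E = (1, 0), L = (0, 1) — the answer is frame-independent, so this choice is without loss of generality.
1. V is the midpoint of LE ⇒ V = (1/2, 1/2)
2. B is the midpoint of EV ⇒ B = (3/4, 1/4)
2·[ELN] = 1, 2·[NBV] = 1/4
[ELN]:[NBV] = 1:1/4 = 4

[ELN]:[NBV] = 4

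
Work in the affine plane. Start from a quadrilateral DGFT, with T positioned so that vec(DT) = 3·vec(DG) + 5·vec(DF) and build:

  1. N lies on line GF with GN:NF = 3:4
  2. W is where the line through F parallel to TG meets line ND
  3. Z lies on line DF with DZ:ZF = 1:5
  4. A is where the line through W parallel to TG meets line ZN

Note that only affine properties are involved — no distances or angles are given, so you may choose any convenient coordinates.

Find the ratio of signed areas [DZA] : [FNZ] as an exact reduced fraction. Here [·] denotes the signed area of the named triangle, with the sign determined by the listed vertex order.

[DZA]:[FNZ] = -1/7

Choose coordinates D = (0, 0), G = (1, 0), F = (0, 1), T = (3, 5).
1. N lies on line GF with GN:NF = 3:4 ⇒ N = (4/7, 3/7)
2. W is where the line through F parallel to TG meets line ND ⇒ W = (-4/7, -3/7)
3. Z lies on line DF with DZ:ZF = 1:5 ⇒ Z = (0, 1/6)
4. A is where the line through W parallel to TG meets line ZN ⇒ A = (-20/49, -1/49)
2·[DZA] = 10/147, 2·[FNZ] = -10/21
[DZA]:[FNZ] = 10/147:-10/21 = -1/7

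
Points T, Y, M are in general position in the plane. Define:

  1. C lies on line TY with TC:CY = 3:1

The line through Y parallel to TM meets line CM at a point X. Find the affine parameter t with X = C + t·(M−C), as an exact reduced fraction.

t = -1/3

Set T = (0, 0), Y = (1, 0), M = (0, 1); any affine frame gives the same invariant.
1. C lies on line TY with TC:CY = 3:1 ⇒ C = (3/4, 0)
through Y parallel to TM: direction (0, 1); meets CM at X = (1, -1/3)
X = C + t·(M−C) with t = -1/3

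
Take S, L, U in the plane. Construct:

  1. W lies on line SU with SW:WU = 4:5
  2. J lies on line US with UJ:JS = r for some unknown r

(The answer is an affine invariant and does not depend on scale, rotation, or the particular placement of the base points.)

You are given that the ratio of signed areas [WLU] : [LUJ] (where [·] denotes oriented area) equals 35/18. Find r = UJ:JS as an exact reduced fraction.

Set S = (0, 0), L = (1, 0), U = (0, 1); any affine frame gives the same invariant.
1. W lies on line SU with SW:WU = 4:5 ⇒ W = (0, 4/9)
2. With UJ:JS = r, write λ = r/(r+1) so J = U + λ·(S−U); J is affine-linear in λ
Every point depending on J is an affine combination of J and λ-independent points, so each such coordinate is linear in λ; the λ² term in each signed area is a multiple of (S−U)×(S−U) = 0, so 2·[WLU] and 2·[LUJ] are each linear in λ. Evaluating at λ=0 and λ=1:
  2·[WLU] = 5/9,   2·[LUJ] = λ
So [WLU]:[LUJ] = (5/9) / (λ). Setting this equal to 35/18:
  5/9 = 35/18·(λ)  ⇒  λ = 2/7
Then r = λ/(1−λ) = (2/7)/(5/7) = 2/5. Check: with r = 2/5, J = (0, 5/7) and [WLU]:[LUJ] = 35/18 as required.

r = 2/5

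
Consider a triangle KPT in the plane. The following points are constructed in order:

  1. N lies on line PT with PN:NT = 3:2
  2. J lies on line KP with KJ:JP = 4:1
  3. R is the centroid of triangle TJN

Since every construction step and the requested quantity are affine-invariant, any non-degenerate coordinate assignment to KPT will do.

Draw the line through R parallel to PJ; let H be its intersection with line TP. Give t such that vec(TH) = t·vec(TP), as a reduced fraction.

Work in coordinates with K = (0, 0), P = (1, 0), T = (0, 1).
1. N lies on line PT with PN:NT = 3:2 ⇒ N = (2/5, 3/5)
2. J lies on line KP with KJ:JP = 4:1 ⇒ J = (4/5, 0)
3. R is the centroid of triangle TJN ⇒ R = (2/5, 8/15)
through R parallel to PJ: direction (-1/5, 0); meets TP at H = (7/15, 8/15)
H = T + t·(P−T) with t = 7/15

t = 7/15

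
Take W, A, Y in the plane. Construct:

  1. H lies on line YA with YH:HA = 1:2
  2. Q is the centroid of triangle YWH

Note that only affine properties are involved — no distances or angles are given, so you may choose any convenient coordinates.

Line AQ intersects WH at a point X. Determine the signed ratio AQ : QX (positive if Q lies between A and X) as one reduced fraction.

Choose coordinates W = (0, 0), A = (1, 0), Y = (0, 1).
1. H lies on line YA with YH:HA = 1:2 ⇒ H = (1/3, 2/3)
2. Q is the centroid of triangle YWH ⇒ Q = (1/9, 5/9)
line AQ meets WH at X = (5/21, 10/21)
Q = A + t·(X−A) with t = 7/6, so AQ:QX = 7/6:-1/6

AQ:QX = -7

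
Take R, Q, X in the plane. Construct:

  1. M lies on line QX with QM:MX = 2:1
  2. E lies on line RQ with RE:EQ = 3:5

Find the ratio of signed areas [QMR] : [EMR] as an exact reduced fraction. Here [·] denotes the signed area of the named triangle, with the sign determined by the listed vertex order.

Set R = (0, 0), Q = (1, 0), X = (0, 1); any affine frame gives the same invariant.
1. M lies on line QX with QM:MX = 2:1 ⇒ M = (1/3, 2/3)
2. E lies on line RQ with RE:EQ = 3:5 ⇒ E = (3/8, 0)
2·[QMR] = 2/3, 2·[EMR] = 1/4
[QMR]:[EMR] = 2/3:1/4 = 8/3

[QMR]:[EMR] = 8/3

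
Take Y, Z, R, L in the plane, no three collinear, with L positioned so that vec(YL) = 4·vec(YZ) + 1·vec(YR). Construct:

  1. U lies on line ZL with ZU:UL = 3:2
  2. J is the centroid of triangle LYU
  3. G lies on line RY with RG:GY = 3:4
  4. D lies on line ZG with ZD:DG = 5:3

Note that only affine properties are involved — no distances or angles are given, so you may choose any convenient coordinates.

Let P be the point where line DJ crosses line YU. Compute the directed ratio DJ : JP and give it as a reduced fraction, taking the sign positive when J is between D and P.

DJ:JP = 77/16

Assign Y = (0, 0), Z = (1, 0), R = (0, 1), L = (4, 1) — the answer is frame-independent, so this choice is without loss of generality.
1. U lies on line ZL with ZU:UL = 3:2 ⇒ U = (14/5, 3/5)
2. J is the centroid of triangle LYU ⇒ J = (34/15, 8/15)
3. G lies on line RY with RG:GY = 3:4 ⇒ G = (0, 4/7)
4. D lies on line ZG with ZD:DG = 5:3 ⇒ D = (3/8, 5/14)
line DJ meets YU at P = (1024/385, 1536/2695)
J = D + t·(P−D) with t = 77/93, so DJ:JP = 77/93:16/93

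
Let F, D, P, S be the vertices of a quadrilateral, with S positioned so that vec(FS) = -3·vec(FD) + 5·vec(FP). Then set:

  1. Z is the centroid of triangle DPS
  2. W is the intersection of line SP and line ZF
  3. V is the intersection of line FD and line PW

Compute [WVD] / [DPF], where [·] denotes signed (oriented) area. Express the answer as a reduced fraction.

[WVD]:[DPF] = 9/20

Choose coordinates F = (0, 0), D = (1, 0), P = (0, 1), S = (-3, 5).
1. Z is the centroid of triangle DPS ⇒ Z = (-2/3, 2)
2. W is the intersection of line SP and line ZF ⇒ W = (-3/5, 9/5)
3. V is the intersection of line FD and line PW ⇒ V = (3/4, 0)
2·[WVD] = 9/20, 2·[DPF] = 1
[WVD]:[DPF] = 9/20:1 = 9/20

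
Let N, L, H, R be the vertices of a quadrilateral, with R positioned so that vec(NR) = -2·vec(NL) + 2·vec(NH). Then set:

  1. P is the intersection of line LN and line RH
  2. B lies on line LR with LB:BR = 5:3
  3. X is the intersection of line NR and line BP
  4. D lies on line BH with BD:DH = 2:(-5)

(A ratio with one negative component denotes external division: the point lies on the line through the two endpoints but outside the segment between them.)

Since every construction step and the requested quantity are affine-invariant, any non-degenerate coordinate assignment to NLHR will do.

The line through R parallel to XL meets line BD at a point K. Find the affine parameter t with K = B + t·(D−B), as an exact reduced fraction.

Choose coordinates N = (0, 0), L = (1, 0), H = (0, 1), R = (-2, 2).
1. P is the intersection of line LN and line RH ⇒ P = (2, 0)
2. B lies on line LR with LB:BR = 5:3 ⇒ B = (-7/8, 5/4)
3. X is the intersection of line NR and line BP ⇒ X = (-20/13, 20/13)
4. D lies on line BH with BD:DH = 2:(-5) ⇒ D = (-35/24, 17/12)
through R parallel to XL: direction (33/13, -20/13); meets BD at K = (-49/74, 44/37)
K = B + t·(D−B) with t = -27/74

t = -27/74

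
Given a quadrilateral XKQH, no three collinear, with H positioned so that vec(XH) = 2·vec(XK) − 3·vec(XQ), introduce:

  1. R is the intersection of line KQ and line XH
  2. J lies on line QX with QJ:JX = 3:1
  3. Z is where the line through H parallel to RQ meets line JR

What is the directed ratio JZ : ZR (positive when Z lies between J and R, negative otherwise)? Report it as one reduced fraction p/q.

JZ:ZR = -5/8

Choose coordinates X = (0, 0), K = (1, 0), Q = (0, 1), H = (2, -3).
1. R is the intersection of line KQ and line XH ⇒ R = (-2, 3)
2. J lies on line QX with QJ:JX = 3:1 ⇒ J = (0, 1/4)
3. Z is where the line through H parallel to RQ meets line JR ⇒ Z = (10/3, -13/3)
Z = J + t·(R−J) with t = -5/3, so JZ:ZR = t:(1−t) = -5/3:8/3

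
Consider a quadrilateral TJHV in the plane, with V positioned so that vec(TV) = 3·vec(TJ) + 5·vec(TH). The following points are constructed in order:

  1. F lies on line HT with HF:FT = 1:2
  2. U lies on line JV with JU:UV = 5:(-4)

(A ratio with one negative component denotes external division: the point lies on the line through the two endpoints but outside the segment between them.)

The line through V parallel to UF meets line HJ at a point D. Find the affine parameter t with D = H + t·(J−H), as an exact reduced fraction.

t = 87/106

Choose coordinates T = (0, 0), J = (1, 0), H = (0, 1), V = (3, 5).
1. F lies on line HT with HF:FT = 1:2 ⇒ F = (0, 2/3)
2. U lies on line JV with JU:UV = 5:(-4) ⇒ U = (11, 25)
through V parallel to UF: direction (-11, -73/3); meets HJ at D = (87/106, 19/106)
D = H + t·(J−H) with t = 87/106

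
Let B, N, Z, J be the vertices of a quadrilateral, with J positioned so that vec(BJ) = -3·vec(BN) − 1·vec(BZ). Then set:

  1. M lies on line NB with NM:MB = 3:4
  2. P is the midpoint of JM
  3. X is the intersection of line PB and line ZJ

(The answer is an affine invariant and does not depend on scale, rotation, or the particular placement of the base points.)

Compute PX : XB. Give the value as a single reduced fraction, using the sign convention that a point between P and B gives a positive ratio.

PX:XB = -29/42

Set B = (0, 0), N = (1, 0), Z = (0, 1), J = (-3, -1); any affine frame gives the same invariant.
1. M lies on line NB with NM:MB = 3:4 ⇒ M = (4/7, 0)
2. P is the midpoint of JM ⇒ P = (-17/14, -1/2)
3. X is the intersection of line PB and line ZJ ⇒ X = (-51/13, -21/13)
X = P + t·(B−P) with t = -29/13, so PX:XB = t:(1−t) = -29/13:42/13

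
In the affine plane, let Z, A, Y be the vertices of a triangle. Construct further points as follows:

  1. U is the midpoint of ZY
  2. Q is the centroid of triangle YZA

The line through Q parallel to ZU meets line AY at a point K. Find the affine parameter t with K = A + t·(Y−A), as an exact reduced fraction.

t = 2/3

Assign Z = (0, 0), A = (1, 0), Y = (0, 1) — the answer is frame-independent, so this choice is without loss of generality.
1. U is the midpoint of ZY ⇒ U = (0, 1/2)
2. Q is the centroid of triangle YZA ⇒ Q = (1/3, 1/3)
through Q parallel to ZU: direction (0, 1/2); meets AY at K = (1/3, 2/3)
K = A + t·(Y−A) with t = 2/3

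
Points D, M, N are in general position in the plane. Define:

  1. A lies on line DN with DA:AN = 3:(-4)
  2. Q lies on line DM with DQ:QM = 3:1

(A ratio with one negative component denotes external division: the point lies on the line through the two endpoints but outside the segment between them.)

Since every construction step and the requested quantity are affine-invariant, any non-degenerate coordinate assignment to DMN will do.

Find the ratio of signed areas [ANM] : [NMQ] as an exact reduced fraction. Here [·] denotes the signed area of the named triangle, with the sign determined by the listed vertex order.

Work in coordinates with D = (0, 0), M = (1, 0), N = (0, 1).
1. A lies on line DN with DA:AN = 3:(-4) ⇒ A = (0, -3)
2. Q lies on line DM with DQ:QM = 3:1 ⇒ Q = (3/4, 0)
2·[ANM] = -4, 2·[NMQ] = -1/4
[ANM]:[NMQ] = -4:-1/4 = 16

[ANM]:[NMQ] = 16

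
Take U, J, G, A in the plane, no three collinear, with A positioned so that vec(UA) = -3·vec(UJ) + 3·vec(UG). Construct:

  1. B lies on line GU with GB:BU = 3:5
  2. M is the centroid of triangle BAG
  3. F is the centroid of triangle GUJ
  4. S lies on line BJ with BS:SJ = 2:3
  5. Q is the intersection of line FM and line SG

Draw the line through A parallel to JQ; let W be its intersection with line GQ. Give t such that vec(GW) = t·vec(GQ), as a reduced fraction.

t = -71/45

Choose coordinates U = (0, 0), J = (1, 0), G = (0, 1), A = (-3, 3).
1. B lies on line GU with GB:BU = 3:5 ⇒ B = (0, 5/8)
2. M is the centroid of triangle BAG ⇒ M = (-1, 37/24)
3. F is the centroid of triangle GUJ ⇒ F = (1/3, 1/3)
4. S lies on line BJ with BS:SJ = 2:3 ⇒ S = (2/5, 3/8)
5. Q is the intersection of line FM and line SG ⇒ Q = (5/9, 19/144)
through A parallel to JQ: direction (-4/9, 19/144); meets GQ at W = (-71/81, 3071/1296)
W = G + t·(Q−G) with t = -71/45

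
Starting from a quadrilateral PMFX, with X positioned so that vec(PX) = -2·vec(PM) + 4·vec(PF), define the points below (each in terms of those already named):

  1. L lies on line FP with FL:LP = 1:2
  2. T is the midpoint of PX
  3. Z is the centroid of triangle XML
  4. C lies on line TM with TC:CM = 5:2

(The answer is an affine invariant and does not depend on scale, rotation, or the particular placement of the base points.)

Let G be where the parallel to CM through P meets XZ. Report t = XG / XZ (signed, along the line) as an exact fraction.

t = 18/7

Assign P = (0, 0), M = (1, 0), F = (0, 1), X = (-2, 4) — the answer is frame-independent, so this choice is without loss of generality.
1. L lies on line FP with FL:LP = 1:2 ⇒ L = (0, 2/3)
2. T is the midpoint of PX ⇒ T = (-1, 2)
3. Z is the centroid of triangle XML ⇒ Z = (-1/3, 14/9)
4. C lies on line TM with TC:CM = 5:2 ⇒ C = (3/7, 4/7)
through P parallel to CM: direction (4/7, -4/7); meets XZ at G = (16/7, -16/7)
G = X + t·(Z−X) with t = 18/7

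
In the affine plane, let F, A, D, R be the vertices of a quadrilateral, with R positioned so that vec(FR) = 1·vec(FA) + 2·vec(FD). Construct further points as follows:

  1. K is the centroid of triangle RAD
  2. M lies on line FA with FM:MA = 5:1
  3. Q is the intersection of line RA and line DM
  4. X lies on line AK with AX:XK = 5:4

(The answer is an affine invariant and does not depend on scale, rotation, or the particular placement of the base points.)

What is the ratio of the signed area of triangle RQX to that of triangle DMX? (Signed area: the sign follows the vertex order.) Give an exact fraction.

Choose coordinates F = (0, 0), A = (1, 0), D = (0, 1), R = (1, 2).
1. K is the centroid of triangle RAD ⇒ K = (2/3, 1)
2. M lies on line FA with FM:MA = 5:1 ⇒ M = (5/6, 0)
3. Q is the intersection of line RA and line DM ⇒ Q = (1, -1/5)
4. X lies on line AK with AX:XK = 5:4 ⇒ X = (22/27, 5/9)
2·[RQX] = -11/27, 2·[DMX] = 4/9
[RQX]:[DMX] = -11/27:4/9 = -11/12

[RQX]:[DMX] = -11/12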